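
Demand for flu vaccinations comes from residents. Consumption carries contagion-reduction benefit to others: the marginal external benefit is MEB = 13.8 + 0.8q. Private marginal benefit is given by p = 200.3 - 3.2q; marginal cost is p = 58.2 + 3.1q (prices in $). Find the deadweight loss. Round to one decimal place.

Market equilibrium (private): 58.2 + 3.1q = 200.3 - 3.2q → q_m = 22.5556.
Social marginal benefit = demand + MEB = 214.1 - 2.4q.
Set SMB = MC: 214.1 - 2.4q = 58.2 + 3.1q → q* = 28.3455.
Height of the DWL triangle at q_m is SMB(q_m) − MC(q_m) = MEB(q_m) = 31.8444.
DWL = ½ × 5.7899 × 31.8444 = 92.1879.

DWL = $92.2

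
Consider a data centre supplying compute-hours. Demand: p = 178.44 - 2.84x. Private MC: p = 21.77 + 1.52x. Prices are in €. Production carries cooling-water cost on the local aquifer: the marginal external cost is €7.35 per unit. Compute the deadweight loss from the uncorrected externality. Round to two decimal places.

Market equilibrium (private): 21.77 + 1.52x = 178.44 - 2.84x → x_m = 35.9335.
Social marginal cost = private MC + MEC = 29.12 + 1.52x.
Set SMC = demand: 29.12 + 1.52x = 178.44 - 2.84x → x* = 34.2477.
The loss is the area between SMC and demand from x* to x_m; with linear curves that's a triangle of height MEC(x_m).
DWL = ½ × 1.6858 × 7.3500 = 6.1953.

DWL = €6.20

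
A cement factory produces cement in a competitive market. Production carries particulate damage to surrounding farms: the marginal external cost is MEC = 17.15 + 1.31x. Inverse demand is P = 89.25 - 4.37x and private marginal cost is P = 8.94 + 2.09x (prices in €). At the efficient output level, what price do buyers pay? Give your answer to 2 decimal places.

Social marginal cost = private MC + MEC = 26.09 + 3.40x.
Set SMC = demand: 26.09 + 3.40x = 89.25 - 4.37x → x* = 8.1287.
Consumer price on the demand curve at x*: 89.25 − 4.37×8.1287 = 53.7276.

P = €53.73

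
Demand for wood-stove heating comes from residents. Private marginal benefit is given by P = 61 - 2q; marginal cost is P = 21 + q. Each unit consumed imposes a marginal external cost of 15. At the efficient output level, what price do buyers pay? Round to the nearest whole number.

P = 44

Social marginal benefit = demand − MEC = 46 - 2q.
Set SMB = MC: 46 - 2q = 21 + q → q* = 8.3333.
Consumer price on the demand curve at q*: 61 − 2×8.3333 = 44.3334.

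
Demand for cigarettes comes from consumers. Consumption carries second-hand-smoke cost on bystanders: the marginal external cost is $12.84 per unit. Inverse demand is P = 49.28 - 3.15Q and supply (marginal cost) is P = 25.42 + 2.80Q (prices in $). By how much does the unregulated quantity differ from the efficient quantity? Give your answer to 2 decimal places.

2.16 units

Market equilibrium (private): 25.42 + 2.80Q = 49.28 - 3.15Q → Q_m = 4.0101.
Social marginal benefit = demand − MEC = 36.44 - 3.15Q.
Set SMB = MC: 36.44 - 3.15Q = 25.42 + 2.80Q → Q* = 1.8521.
Gap = |4.0101 − 1.8521| = 2.1580.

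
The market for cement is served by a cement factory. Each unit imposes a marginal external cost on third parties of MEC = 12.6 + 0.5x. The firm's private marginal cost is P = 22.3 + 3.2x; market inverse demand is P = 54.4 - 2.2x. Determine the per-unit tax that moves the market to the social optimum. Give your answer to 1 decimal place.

Social marginal cost = private MC + MEC = 34.9 + 3.7x.
Set SMC = demand: 34.9 + 3.7x = 54.4 - 2.2x → x* = 3.3051.
The Pigouvian tax equals MEC at x*: 12.6 + 0.5×3.3051 = 14.2526.

tax = 14.3 per unit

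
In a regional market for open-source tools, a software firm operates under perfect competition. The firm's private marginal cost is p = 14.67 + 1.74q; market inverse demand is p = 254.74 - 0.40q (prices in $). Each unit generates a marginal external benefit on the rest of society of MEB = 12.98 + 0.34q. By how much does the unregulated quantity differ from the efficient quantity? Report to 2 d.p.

28.40 units

Market equilibrium (private): 14.67 + 1.74q = 254.74 - 0.40q → q_m = 112.1822.
Social marginal cost = private MC − MEB = 1.69 + 1.40q.
Set SMC = demand: 1.69 + 1.40q = 254.74 - 0.40q → q* = 140.5833.
Gap = |112.1822 − 140.5833| = 28.4011.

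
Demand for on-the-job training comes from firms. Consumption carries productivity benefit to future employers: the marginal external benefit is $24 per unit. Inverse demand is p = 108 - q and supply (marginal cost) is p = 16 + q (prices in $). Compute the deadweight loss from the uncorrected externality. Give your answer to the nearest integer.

Market equilibrium (private): 16 + q = 108 - q → q_m = 46.0000.
Social marginal benefit = demand + MEB = 132 - q.
Set SMB = MC: 132 - q = 16 + q → q* = 58.0000.
The loss is the area between SMB and MC from q* to q_m; with linear curves that's a triangle of height MEB(q_m).
DWL = ½ × 12.0000 × 24.0000 = 144.0000.

DWL = $144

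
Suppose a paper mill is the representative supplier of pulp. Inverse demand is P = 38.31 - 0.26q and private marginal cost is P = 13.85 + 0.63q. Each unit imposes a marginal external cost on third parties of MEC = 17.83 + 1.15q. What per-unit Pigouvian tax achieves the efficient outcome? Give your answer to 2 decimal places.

Social marginal cost = private MC + MEC = 31.68 + 1.78q.
Set SMC = demand: 31.68 + 1.78q = 38.31 - 0.26q → q* = 3.2500.
The Pigouvian tax equals MEC at q*: 17.83 + 1.15×3.2500 = 21.5675.

tax = 21.57 per unit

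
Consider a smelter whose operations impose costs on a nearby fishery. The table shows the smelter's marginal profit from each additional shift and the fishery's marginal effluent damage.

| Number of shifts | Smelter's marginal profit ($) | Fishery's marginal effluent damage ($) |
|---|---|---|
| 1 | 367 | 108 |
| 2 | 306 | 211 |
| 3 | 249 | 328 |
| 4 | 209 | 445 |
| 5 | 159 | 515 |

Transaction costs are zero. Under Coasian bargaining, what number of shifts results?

2

Bargaining reaches the level where marginal profit last exceeds marginal effluent damage.
That holds through level 2 (306 ≥ 211) but not at 3 (249 < 328).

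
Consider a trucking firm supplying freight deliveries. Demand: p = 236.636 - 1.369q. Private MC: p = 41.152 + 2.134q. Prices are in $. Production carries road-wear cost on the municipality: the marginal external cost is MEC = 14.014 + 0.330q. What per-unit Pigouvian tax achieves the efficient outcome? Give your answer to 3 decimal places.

Social marginal cost = private MC + MEC = 55.166 + 2.464q.
Set SMC = demand: 55.166 + 2.464q = 236.636 - 1.369q → q* = 47.3441.
The Pigouvian tax equals MEC at q*: 14.014 + 0.330×47.3441 = 29.6376.

tax = $29.638 per unit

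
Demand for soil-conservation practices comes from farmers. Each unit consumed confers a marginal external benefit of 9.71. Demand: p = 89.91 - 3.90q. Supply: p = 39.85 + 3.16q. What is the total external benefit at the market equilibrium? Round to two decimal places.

68.85

Market equilibrium (private): 39.85 + 3.16q = 89.91 - 3.90q → q_m = 7.0907.
Total external benefit = MEB × q_m = 9.71 × 7.0907 = 68.8507.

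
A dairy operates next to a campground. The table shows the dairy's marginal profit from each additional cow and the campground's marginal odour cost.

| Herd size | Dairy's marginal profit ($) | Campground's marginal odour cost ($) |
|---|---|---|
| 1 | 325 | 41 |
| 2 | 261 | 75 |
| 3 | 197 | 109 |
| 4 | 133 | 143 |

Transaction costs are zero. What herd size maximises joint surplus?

Bargaining reaches the level where marginal profit last exceeds marginal odour cost.
That holds through level 3 (197 ≥ 109) but not at 4 (133 < 143).

3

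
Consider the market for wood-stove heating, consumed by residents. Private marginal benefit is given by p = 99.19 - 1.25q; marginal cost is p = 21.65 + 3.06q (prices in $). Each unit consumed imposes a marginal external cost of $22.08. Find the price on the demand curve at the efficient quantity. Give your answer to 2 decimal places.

P = $83.11

Social marginal benefit = demand − MEC = 77.11 - 1.25q.
Set SMB = MC: 77.11 - 1.25q = 21.65 + 3.06q → q* = 12.8677.
Consumer price on the demand curve at q*: 99.19 − 1.25×12.8677 = 83.1054.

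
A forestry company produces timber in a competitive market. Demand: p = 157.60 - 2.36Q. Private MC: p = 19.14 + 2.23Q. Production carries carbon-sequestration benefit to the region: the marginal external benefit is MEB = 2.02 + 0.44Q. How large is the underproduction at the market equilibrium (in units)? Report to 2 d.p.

3.69 units

Market equilibrium (private): 19.14 + 2.23Q = 157.60 - 2.36Q → Q_m = 30.1656.
Social marginal cost = private MC − MEB = 17.12 + 1.79Q.
Set SMC = demand: 17.12 + 1.79Q = 157.60 - 2.36Q → Q* = 33.8506.
Gap = |30.1656 − 33.8506| = 3.6850.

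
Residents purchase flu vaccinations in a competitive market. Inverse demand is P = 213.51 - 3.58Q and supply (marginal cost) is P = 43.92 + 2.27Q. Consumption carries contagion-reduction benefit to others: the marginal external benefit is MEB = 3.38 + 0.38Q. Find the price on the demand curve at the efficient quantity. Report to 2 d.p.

Social marginal benefit = demand + MEB = 216.89 - 3.20Q.
Set SMB = MC: 216.89 - 3.20Q = 43.92 + 2.27Q → Q* = 31.6216.
Consumer price on the demand curve at Q*: 213.51 − 3.58×31.6216 = 100.3047.

P = 100.30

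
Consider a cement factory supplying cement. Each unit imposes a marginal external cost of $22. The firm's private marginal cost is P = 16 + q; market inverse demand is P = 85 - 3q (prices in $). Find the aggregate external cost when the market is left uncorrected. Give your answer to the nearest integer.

$380

Market equilibrium (private): 16 + q = 85 - 3q → q_m = 17.2500.
Total external cost = MEC × q_m = 22 × 17.2500 = 379.5000.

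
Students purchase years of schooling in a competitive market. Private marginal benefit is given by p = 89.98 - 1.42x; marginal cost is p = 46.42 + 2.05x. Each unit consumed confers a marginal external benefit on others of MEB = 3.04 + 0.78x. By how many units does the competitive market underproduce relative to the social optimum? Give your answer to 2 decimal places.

4.77 units

Market equilibrium (private): 46.42 + 2.05x = 89.98 - 1.42x → x_m = 12.5533.
Social marginal benefit = demand + MEB = 93.02 - 0.64x.
Set SMB = MC: 93.02 - 0.64x = 46.42 + 2.05x → x* = 17.3234.
Gap = |12.5533 − 17.3234| = 4.7701.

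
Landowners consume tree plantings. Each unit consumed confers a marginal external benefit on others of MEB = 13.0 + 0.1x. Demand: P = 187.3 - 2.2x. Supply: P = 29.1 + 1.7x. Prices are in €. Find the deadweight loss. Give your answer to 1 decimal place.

DWL = €38.3

Market equilibrium (private): 29.1 + 1.7x = 187.3 - 2.2x → x_m = 40.5641.
Social marginal benefit = demand + MEB = 200.3 - 2.1x.
Set SMB = MC: 200.3 - 2.1x = 29.1 + 1.7x → x* = 45.0526.
Height of the DWL triangle at x_m is SMB(x_m) − MC(x_m) = MEB(x_m) = 17.0564.
DWL = ½ × 4.4885 × 17.0564 = 38.2788.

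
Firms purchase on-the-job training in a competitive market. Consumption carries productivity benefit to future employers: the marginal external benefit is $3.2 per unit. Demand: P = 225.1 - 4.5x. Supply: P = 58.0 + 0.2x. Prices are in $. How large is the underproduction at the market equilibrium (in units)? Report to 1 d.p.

Market equilibrium (private): 58.0 + 0.2x = 225.1 - 4.5x → x_m = 35.5532.
Social marginal benefit = demand + MEB = 228.3 - 4.5x.
Set SMB = MC: 228.3 - 4.5x = 58.0 + 0.2x → x* = 36.2340.
Gap = |35.5532 − 36.2340| = 0.6808.

0.7 units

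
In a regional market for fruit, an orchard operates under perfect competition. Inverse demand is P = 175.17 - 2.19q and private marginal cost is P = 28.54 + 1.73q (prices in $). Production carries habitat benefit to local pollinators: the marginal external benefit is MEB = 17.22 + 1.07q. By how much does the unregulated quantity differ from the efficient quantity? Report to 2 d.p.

Market equilibrium (private): 28.54 + 1.73q = 175.17 - 2.19q → q_m = 37.4056.
Social marginal cost = private MC − MEB = 11.32 + 0.66q.
Set SMC = demand: 11.32 + 0.66q = 175.17 - 2.19q → q* = 57.4912.
Gap = |37.4056 − 57.4912| = 20.0856.

20.09 units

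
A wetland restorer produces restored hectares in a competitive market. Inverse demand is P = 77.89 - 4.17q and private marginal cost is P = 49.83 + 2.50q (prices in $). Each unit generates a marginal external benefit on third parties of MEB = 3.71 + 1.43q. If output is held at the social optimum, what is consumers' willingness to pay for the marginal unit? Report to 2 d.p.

Social marginal cost = private MC − MEB = 46.12 + 1.07q.
Set SMC = demand: 46.12 + 1.07q = 77.89 - 4.17q → q* = 6.0630.
Consumer price on the demand curve at q*: 77.89 − 4.17×6.0630 = 52.6073.

P = $52.61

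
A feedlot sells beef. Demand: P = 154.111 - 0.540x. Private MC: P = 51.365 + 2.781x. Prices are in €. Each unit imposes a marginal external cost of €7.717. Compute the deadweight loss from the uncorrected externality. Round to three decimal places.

Market equilibrium (private): 51.365 + 2.781x = 154.111 - 0.540x → x_m = 30.9383.
Social marginal cost = private MC + MEC = 59.082 + 2.781x.
Set SMC = demand: 59.082 + 2.781x = 154.111 - 0.540x → x* = 28.6146.
Between x* and x_m the wedge SMC − demand runs linearly from 0 to MEC(x_m), so the loss is a triangle.
DWL = ½ × 2.3237 × 7.7170 = 8.9660.

DWL = €8.966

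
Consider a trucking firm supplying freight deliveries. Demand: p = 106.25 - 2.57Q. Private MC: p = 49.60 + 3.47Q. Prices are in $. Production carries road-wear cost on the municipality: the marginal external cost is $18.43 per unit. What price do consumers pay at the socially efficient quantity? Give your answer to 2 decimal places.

P = $89.99

Social marginal cost = private MC + MEC = 68.03 + 3.47Q.
Set SMC = demand: 68.03 + 3.47Q = 106.25 - 2.57Q → Q* = 6.3278.
Consumer price on the demand curve at Q*: 106.25 − 2.57×6.3278 = 89.9876.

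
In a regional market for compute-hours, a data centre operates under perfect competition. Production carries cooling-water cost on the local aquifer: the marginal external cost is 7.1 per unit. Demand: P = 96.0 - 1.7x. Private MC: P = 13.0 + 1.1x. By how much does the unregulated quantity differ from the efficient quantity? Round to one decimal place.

Market equilibrium (private): 13.0 + 1.1x = 96.0 - 1.7x → x_m = 29.6429.
Social marginal cost = private MC + MEC = 20.1 + 1.1x.
Set SMC = demand: 20.1 + 1.1x = 96.0 - 1.7x → x* = 27.1071.
Gap = |29.6429 − 27.1071| = 2.5358.

2.5 units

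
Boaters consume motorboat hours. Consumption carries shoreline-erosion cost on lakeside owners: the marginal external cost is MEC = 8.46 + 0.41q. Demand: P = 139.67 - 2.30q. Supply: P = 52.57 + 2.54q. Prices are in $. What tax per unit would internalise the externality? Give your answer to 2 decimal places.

tax = $14.60 per unit

Social marginal benefit = demand − MEC = 131.21 - 2.71q.
Set SMB = MC: 131.21 - 2.71q = 52.57 + 2.54q → q* = 14.9790.
The Pigouvian tax equals MEC at q*: 8.46 + 0.41×14.9790 = 14.6014.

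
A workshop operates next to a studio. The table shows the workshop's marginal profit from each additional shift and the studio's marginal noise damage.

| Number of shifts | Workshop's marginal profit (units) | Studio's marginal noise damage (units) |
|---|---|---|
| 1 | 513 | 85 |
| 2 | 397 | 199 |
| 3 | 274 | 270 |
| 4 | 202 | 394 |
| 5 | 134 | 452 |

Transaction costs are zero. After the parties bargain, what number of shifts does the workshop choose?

Bargaining reaches the level where marginal profit last exceeds marginal noise damage.
That holds through level 3 (274 ≥ 270) but not at 4 (202 < 394).

3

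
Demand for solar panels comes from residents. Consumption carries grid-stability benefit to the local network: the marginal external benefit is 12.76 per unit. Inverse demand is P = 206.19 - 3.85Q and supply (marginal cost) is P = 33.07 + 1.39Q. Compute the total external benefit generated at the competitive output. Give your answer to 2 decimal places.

Market equilibrium (private): 33.07 + 1.39Q = 206.19 - 3.85Q → Q_m = 33.0382.
Total external benefit = MEB × Q_m = 12.76 × 33.0382 = 421.5674.

421.57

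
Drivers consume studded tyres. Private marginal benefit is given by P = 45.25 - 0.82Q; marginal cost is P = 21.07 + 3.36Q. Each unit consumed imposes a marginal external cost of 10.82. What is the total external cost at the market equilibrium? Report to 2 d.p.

62.59

Market equilibrium (private): 21.07 + 3.36Q = 45.25 - 0.82Q → Q_m = 5.7847.
Total external cost = MEC × Q_m = 10.82 × 5.7847 = 62.5905.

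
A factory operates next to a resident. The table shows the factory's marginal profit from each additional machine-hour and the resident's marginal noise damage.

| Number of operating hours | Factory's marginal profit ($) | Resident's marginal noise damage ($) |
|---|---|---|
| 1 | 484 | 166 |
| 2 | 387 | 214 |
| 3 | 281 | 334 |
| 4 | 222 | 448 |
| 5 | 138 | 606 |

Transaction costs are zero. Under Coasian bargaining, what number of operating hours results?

2

Bargaining reaches the level where marginal profit last exceeds marginal noise damage.
That holds through level 2 (387 ≥ 214) but not at 3 (281 < 334).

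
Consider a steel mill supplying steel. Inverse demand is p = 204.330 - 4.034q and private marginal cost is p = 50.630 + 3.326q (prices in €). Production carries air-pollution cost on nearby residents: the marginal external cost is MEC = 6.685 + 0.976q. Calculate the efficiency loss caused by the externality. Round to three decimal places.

DWL = €43.943

Market equilibrium (private): 50.630 + 3.326q = 204.330 - 4.034q → q_m = 20.8832.
Social marginal cost = private MC + MEC = 57.315 + 4.302q.
Set SMC = demand: 57.315 + 4.302q = 204.330 - 4.034q → q* = 17.6362.
Height of the DWL triangle at q_m is SMC(q_m) − demand(q_m) = MEC(q_m) = 27.0670.
DWL = ½ × 3.2470 × 27.0670 = 43.9433.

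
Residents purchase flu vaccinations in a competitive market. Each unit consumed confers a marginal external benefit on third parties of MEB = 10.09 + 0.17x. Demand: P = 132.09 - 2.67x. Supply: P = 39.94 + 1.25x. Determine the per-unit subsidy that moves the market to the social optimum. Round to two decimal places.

Social marginal benefit = demand + MEB = 142.18 - 2.50x.
Set SMB = MC: 142.18 - 2.50x = 39.94 + 1.25x → x* = 27.2640.
The Pigouvian subsidy equals MEB at x*: 10.09 + 0.17×27.2640 = 14.7249.

subsidy = 14.72 per unit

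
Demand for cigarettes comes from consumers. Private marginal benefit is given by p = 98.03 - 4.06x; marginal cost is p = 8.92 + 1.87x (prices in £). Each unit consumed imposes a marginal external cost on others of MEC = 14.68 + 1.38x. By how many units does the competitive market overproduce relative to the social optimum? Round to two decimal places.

Market equilibrium (private): 8.92 + 1.87x = 98.03 - 4.06x → x_m = 15.0270.
Social marginal benefit = demand − MEC = 83.35 - 5.44x.
Set SMB = MC: 83.35 - 5.44x = 8.92 + 1.87x → x* = 10.1819.
Gap = |15.0270 − 10.1819| = 4.8451.

4.85 units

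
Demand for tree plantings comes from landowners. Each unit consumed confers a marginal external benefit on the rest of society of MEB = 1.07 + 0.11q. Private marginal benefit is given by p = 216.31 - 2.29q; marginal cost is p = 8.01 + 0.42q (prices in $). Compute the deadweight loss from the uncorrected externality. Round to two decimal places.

DWL = $17.45

Market equilibrium (private): 8.01 + 0.42q = 216.31 - 2.29q → q_m = 76.8635.
Social marginal benefit = demand + MEB = 217.38 - 2.18q.
Set SMB = MC: 217.38 - 2.18q = 8.01 + 0.42q → q* = 80.5269.
Between q* and q_m the wedge SMB − MC runs linearly from 0 to MEB(q_m), so the loss is a triangle.
DWL = ½ × 3.6634 × 9.5250 = 17.4469.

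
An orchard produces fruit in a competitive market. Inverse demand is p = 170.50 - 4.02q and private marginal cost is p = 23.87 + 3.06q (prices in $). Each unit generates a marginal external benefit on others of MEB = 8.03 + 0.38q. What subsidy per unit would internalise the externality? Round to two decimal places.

Social marginal cost = private MC − MEB = 15.84 + 2.68q.
Set SMC = demand: 15.84 + 2.68q = 170.50 - 4.02q → q* = 23.0836.
The Pigouvian subsidy equals MEB at q*: 8.03 + 0.38×23.0836 = 16.8018.

subsidy = $16.80 per unit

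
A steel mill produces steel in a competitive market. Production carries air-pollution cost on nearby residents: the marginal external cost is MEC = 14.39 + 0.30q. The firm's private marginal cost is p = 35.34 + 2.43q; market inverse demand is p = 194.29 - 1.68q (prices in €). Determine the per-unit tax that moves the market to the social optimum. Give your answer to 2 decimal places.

Social marginal cost = private MC + MEC = 49.73 + 2.73q.
Set SMC = demand: 49.73 + 2.73q = 194.29 - 1.68q → q* = 32.7800.
The Pigouvian tax equals MEC at q*: 14.39 + 0.30×32.7800 = 24.2240.

tax = €24.22 per unit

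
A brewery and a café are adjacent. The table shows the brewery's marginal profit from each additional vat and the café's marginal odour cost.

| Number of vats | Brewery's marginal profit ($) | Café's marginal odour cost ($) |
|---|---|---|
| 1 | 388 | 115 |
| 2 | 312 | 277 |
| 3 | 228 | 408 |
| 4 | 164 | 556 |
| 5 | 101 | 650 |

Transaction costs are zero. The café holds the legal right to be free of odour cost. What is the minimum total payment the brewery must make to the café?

$392

Efficient level: marginal profit ≥ marginal odour cost through level 2, so k* = 2.
With the café holding the right, the brewery must at least compensate total damage at k*: 115 + 277 = 392.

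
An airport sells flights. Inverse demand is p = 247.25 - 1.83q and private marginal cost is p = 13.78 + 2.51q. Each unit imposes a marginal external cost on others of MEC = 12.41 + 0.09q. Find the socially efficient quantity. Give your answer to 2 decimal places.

q* = 49.90

Social marginal cost = private MC + MEC = 26.19 + 2.60q.
Set SMC = demand: 26.19 + 2.60q = 247.25 - 1.83q → q* = 49.9007.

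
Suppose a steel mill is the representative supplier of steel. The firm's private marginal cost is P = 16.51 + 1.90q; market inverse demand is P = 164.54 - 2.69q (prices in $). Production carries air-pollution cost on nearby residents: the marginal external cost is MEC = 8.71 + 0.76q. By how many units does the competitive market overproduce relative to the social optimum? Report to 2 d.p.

6.21 units

Market equilibrium (private): 16.51 + 1.90q = 164.54 - 2.69q → q_m = 32.2505.
Social marginal cost = private MC + MEC = 25.22 + 2.66q.
Set SMC = demand: 25.22 + 2.66q = 164.54 - 2.69q → q* = 26.0411.
Gap = |32.2505 − 26.0411| = 6.2094.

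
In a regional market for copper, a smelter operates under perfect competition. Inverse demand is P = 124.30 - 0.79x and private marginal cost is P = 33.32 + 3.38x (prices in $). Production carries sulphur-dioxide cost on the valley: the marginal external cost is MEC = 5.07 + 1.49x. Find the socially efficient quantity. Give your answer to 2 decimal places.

x* = 15.18

Social marginal cost = private MC + MEC = 38.39 + 4.87x.
Set SMC = demand: 38.39 + 4.87x = 124.30 - 0.79x → x* = 15.1784.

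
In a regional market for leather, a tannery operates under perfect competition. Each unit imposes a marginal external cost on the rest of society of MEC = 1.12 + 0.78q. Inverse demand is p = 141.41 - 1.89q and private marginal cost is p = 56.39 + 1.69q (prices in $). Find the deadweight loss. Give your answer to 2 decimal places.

Market equilibrium (private): 56.39 + 1.69q = 141.41 - 1.89q → q_m = 23.7486.
Social marginal cost = private MC + MEC = 57.51 + 2.47q.
Set SMC = demand: 57.51 + 2.47q = 141.41 - 1.89q → q* = 19.2431.
The welfare-loss triangle has base |q_m − q*| and height MEC(q_m) (the vertical gap between SMC and demand is zero at q* and MEC at q_m).
DWL = ½ × 4.5055 × 19.6439 = 44.2528.

DWL = $44.25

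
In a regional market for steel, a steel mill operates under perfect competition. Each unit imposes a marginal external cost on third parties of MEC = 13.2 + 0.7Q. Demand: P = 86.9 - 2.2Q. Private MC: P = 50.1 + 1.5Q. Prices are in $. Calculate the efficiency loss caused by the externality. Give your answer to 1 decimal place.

Market equilibrium (private): 50.1 + 1.5Q = 86.9 - 2.2Q → Q_m = 9.9459.
Social marginal cost = private MC + MEC = 63.3 + 2.2Q.
Set SMC = demand: 63.3 + 2.2Q = 86.9 - 2.2Q → Q* = 5.3636.
Between Q* and Q_m the wedge SMC − demand runs linearly from 0 to MEC(Q_m), so the loss is a triangle.
DWL = ½ × 4.5823 × 20.1622 = 46.1946.

DWL = $46.2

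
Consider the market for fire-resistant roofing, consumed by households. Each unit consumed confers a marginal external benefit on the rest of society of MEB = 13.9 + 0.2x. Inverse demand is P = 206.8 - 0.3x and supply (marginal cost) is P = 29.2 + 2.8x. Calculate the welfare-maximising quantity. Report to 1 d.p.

Social marginal benefit = demand + MEB = 220.7 - 0.1x.
Set SMB = MC: 220.7 - 0.1x = 29.2 + 2.8x → x* = 66.0345.

x* = 66.0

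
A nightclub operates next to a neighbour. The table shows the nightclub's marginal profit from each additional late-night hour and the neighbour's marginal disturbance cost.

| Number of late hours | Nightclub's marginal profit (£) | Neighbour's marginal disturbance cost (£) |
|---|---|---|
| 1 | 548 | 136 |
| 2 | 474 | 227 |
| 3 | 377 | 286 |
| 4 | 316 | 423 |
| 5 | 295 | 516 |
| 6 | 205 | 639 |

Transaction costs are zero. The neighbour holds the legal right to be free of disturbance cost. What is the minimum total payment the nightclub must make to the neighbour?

£649

Efficient level: marginal profit ≥ marginal disturbance cost through level 3, so k* = 3.
With the neighbour holding the right, the nightclub must at least compensate total damage at k*: 136 + 227 + 286 = 649.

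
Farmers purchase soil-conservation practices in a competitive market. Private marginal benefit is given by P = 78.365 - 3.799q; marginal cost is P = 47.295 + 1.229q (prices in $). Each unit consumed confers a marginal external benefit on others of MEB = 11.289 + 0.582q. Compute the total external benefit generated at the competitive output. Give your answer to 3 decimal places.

$80.871

Market equilibrium (private): 47.295 + 1.229q = 78.365 - 3.799q → q_m = 6.1794.
Total external benefit = ∫₀^{q_m} (11.289 + 0.582q) dq = 11.289×6.1794 + ½×0.582×6.1794² = 80.8711.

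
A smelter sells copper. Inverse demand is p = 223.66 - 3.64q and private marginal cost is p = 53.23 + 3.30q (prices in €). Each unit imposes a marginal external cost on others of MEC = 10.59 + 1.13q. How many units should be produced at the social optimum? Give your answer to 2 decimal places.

Social marginal cost = private MC + MEC = 63.82 + 4.43q.
Set SMC = demand: 63.82 + 4.43q = 223.66 - 3.64q → q* = 19.8067.

q* = 19.81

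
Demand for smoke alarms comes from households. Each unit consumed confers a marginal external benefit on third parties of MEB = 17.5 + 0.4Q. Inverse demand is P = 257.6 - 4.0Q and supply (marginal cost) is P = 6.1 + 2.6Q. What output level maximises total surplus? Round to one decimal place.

Q* = 43.4

Social marginal benefit = demand + MEB = 275.1 - 3.6Q.
Set SMB = MC: 275.1 - 3.6Q = 6.1 + 2.6Q → Q* = 43.3871.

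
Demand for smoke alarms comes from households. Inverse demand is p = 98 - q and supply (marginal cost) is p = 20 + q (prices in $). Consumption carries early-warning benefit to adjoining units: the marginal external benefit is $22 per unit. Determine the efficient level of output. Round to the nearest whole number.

Social marginal benefit = demand + MEB = 120 - q.
Set SMB = MC: 120 - q = 20 + q → q* = 50.0000.

q* = 50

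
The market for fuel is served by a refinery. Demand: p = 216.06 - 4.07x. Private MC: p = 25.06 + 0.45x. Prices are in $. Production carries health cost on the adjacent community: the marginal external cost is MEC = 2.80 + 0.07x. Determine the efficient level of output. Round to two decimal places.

x* = 41.00

Social marginal cost = private MC + MEC = 27.86 + 0.52x.
Set SMC = demand: 27.86 + 0.52x = 216.06 - 4.07x → x* = 41.0022.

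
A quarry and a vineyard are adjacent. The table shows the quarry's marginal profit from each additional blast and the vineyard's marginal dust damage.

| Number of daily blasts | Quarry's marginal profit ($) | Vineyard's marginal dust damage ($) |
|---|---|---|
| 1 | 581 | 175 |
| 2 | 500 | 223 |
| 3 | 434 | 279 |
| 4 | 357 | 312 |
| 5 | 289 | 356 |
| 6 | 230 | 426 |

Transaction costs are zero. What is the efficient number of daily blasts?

Bargaining reaches the level where marginal profit last exceeds marginal dust damage.
That holds through level 4 (357 ≥ 312) but not at 5 (289 < 356).

4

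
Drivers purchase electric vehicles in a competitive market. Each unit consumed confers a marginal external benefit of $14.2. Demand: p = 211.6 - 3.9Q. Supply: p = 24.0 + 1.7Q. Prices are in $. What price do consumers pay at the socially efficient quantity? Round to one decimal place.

P = $71.1

Social marginal benefit = demand + MEB = 225.8 - 3.9Q.
Set SMB = MC: 225.8 - 3.9Q = 24.0 + 1.7Q → Q* = 36.0357.
Consumer price on the demand curve at Q*: 211.6 − 3.9×36.0357 = 71.0608.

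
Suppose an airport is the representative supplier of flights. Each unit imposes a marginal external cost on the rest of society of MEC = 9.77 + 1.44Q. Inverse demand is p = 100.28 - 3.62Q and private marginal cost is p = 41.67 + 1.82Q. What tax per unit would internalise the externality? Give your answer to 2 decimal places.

Social marginal cost = private MC + MEC = 51.44 + 3.26Q.
Set SMC = demand: 51.44 + 3.26Q = 100.28 - 3.62Q → Q* = 7.0988.
The Pigouvian tax equals MEC at Q*: 9.77 + 1.44×7.0988 = 19.9923.

tax = 19.99 per unit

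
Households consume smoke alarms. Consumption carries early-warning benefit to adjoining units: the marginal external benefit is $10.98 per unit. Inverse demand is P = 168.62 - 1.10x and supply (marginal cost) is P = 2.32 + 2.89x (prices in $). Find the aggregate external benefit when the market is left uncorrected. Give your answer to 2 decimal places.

Market equilibrium (private): 2.32 + 2.89x = 168.62 - 1.10x → x_m = 41.6792.
Total external benefit = MEB × x_m = 10.98 × 41.6792 = 457.6376.

$457.64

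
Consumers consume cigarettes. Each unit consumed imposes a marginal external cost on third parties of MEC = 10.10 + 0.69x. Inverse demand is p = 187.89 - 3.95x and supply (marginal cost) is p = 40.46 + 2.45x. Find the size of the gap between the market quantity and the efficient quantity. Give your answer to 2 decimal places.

Market equilibrium (private): 40.46 + 2.45x = 187.89 - 3.95x → x_m = 23.0359.
Social marginal benefit = demand − MEC = 177.79 - 4.64x.
Set SMB = MC: 177.79 - 4.64x = 40.46 + 2.45x → x* = 19.3695.
Gap = |23.0359 − 19.3695| = 3.6664.

3.67 units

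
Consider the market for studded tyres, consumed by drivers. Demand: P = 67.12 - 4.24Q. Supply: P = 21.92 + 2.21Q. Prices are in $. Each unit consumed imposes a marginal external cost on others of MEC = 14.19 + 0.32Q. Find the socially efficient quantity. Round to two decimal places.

Q* = 4.58

Social marginal benefit = demand − MEC = 52.93 - 4.56Q.
Set SMB = MC: 52.93 - 4.56Q = 21.92 + 2.21Q → Q* = 4.5805.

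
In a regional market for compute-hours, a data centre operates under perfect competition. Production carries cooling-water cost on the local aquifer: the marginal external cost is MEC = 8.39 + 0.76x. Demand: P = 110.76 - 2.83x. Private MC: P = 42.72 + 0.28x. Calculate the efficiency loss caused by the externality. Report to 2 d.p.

Market equilibrium (private): 42.72 + 0.28x = 110.76 - 2.83x → x_m = 21.8778.
Social marginal cost = private MC + MEC = 51.11 + 1.04x.
Set SMC = demand: 51.11 + 1.04x = 110.76 - 2.83x → x* = 15.4134.
The welfare-loss triangle has base |x_m − x*| and height MEC(x_m) (the vertical gap between SMC and demand is zero at x* and MEC at x_m).
DWL = ½ × 6.4644 × 25.0171 = 80.8603.

DWL = 80.86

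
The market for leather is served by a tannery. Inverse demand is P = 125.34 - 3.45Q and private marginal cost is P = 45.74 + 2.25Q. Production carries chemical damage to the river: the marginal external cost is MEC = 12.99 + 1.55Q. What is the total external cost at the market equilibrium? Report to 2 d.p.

Market equilibrium (private): 45.74 + 2.25Q = 125.34 - 3.45Q → Q_m = 13.9649.
Total external cost = ∫₀^{Q_m} (12.99 + 1.55Q) dQ = 12.99×13.9649 + ½×1.55×13.9649² = 332.5433.

332.54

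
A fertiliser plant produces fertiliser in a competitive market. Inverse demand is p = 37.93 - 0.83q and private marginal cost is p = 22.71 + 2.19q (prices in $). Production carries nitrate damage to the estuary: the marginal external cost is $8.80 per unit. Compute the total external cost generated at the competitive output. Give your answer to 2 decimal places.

Market equilibrium (private): 22.71 + 2.19q = 37.93 - 0.83q → q_m = 5.0397.
Total external cost = MEC × q_m = 8.80 × 5.0397 = 44.3494.

$44.35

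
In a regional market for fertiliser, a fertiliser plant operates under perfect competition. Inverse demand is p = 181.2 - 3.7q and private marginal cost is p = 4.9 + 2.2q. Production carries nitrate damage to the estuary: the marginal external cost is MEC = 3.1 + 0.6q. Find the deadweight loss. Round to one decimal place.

DWL = 34.0

Market equilibrium (private): 4.9 + 2.2q = 181.2 - 3.7q → q_m = 29.8814.
Social marginal cost = private MC + MEC = 8.0 + 2.8q.
Set SMC = demand: 8.0 + 2.8q = 181.2 - 3.7q → q* = 26.6462.
The welfare-loss triangle has base |q_m − q*| and height MEC(q_m) (the vertical gap between SMC and demand is zero at q* and MEC at q_m).
DWL = ½ × 3.2352 × 21.0288 = 34.0162.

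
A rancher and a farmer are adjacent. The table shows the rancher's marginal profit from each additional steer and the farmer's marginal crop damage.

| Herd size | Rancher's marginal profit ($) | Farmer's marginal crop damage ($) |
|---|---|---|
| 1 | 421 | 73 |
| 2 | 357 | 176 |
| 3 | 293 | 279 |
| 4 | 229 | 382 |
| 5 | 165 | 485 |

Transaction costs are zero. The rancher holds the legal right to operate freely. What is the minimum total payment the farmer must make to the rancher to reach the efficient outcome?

Left alone the rancher would choose level 5 (marginal profit stays positive).
Efficient level: k* = 3 (marginal profit ≥ marginal crop damage through 3).
The farmer must at least cover the rancher's forgone profit from cutting 5→3: 229 + 165 = 394.

$394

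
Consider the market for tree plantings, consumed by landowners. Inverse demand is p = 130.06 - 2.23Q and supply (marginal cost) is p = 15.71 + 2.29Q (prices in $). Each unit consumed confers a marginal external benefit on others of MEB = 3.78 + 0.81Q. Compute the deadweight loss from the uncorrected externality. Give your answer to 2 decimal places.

Market equilibrium (private): 15.71 + 2.29Q = 130.06 - 2.23Q → Q_m = 25.2987.
Social marginal benefit = demand + MEB = 133.84 - 1.42Q.
Set SMB = MC: 133.84 - 1.42Q = 15.71 + 2.29Q → Q* = 31.8410.
Between Q* and Q_m the wedge SMB − MC runs linearly from 0 to MEB(Q_m), so the loss is a triangle.
DWL = ½ × 6.5423 × 24.2719 = 79.3970.

DWL = $79.40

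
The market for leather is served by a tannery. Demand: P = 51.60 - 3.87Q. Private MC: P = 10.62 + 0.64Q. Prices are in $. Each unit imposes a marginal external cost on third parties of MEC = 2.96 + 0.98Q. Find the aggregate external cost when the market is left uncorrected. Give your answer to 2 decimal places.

Market equilibrium (private): 10.62 + 0.64Q = 51.60 - 3.87Q → Q_m = 9.0865.
Total external cost = ∫₀^{Q_m} (2.96 + 0.98Q) dQ = 2.96×9.0865 + ½×0.98×9.0865² = 67.3526.

$67.35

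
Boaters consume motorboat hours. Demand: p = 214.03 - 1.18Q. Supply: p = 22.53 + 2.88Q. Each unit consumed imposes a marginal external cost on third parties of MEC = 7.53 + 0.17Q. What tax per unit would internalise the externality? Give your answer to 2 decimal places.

Social marginal benefit = demand − MEC = 206.50 - 1.35Q.
Set SMB = MC: 206.50 - 1.35Q = 22.53 + 2.88Q → Q* = 43.4917.
The Pigouvian tax equals MEC at Q*: 7.53 + 0.17×43.4917 = 14.9236.

tax = 14.92 per unit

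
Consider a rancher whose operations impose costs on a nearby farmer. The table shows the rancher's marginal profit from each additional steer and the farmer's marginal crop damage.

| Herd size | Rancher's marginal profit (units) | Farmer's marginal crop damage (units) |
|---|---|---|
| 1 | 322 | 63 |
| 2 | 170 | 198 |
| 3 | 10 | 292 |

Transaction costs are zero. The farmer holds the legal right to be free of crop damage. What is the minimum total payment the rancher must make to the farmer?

63

Efficient level: marginal profit ≥ marginal crop damage through level 1, so k* = 1.
With the farmer holding the right, the rancher must at least compensate total damage at k*: 63 = 63.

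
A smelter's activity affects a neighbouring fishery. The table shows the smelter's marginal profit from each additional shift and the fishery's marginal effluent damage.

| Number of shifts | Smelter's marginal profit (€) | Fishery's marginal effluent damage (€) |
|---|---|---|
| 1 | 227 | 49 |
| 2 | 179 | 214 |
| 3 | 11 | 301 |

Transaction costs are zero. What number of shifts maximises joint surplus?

Bargaining reaches the level where marginal profit last exceeds marginal effluent damage.
That holds through level 1 (227 ≥ 49) but not at 2 (179 < 214).

1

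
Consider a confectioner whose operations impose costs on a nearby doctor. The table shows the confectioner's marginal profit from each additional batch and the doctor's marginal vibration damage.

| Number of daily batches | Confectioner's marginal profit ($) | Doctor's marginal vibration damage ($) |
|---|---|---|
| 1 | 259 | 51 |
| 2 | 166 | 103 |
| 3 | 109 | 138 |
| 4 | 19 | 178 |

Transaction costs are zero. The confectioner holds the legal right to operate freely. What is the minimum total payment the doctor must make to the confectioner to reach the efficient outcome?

Left alone the confectioner would choose level 4 (marginal profit stays positive).
Efficient level: k* = 2 (marginal profit ≥ marginal vibration damage through 2).
The doctor must at least cover the confectioner's forgone profit from cutting 4→2: 109 + 19 = 128.

$128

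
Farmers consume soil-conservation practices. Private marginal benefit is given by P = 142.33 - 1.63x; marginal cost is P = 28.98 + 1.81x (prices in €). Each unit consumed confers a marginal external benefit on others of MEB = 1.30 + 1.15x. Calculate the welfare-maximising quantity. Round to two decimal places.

x* = 50.07

Social marginal benefit = demand + MEB = 143.63 - 0.48x.
Set SMB = MC: 143.63 - 0.48x = 28.98 + 1.81x → x* = 50.0655.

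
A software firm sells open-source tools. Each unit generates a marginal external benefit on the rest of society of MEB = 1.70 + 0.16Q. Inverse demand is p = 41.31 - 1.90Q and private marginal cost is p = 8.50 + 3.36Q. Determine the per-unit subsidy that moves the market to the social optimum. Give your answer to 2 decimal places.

subsidy = 2.78 per unit

Social marginal cost = private MC − MEB = 6.80 + 3.20Q.
Set SMC = demand: 6.80 + 3.20Q = 41.31 - 1.90Q → Q* = 6.7667.
The Pigouvian subsidy equals MEB at Q*: 1.70 + 0.16×6.7667 = 2.7827.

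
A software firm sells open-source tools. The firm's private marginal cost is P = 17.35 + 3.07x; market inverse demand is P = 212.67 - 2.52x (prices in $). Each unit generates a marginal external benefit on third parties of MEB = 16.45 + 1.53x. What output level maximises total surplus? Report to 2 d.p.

Social marginal cost = private MC − MEB = 0.90 + 1.54x.
Set SMC = demand: 0.90 + 1.54x = 212.67 - 2.52x → x* = 52.1601.

x* = 52.16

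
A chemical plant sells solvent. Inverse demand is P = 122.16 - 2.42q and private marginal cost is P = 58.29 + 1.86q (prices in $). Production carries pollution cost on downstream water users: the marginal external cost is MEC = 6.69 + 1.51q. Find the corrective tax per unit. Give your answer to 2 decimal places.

Social marginal cost = private MC + MEC = 64.98 + 3.37q.
Set SMC = demand: 64.98 + 3.37q = 122.16 - 2.42q → q* = 9.8756.
The Pigouvian tax equals MEC at q*: 6.69 + 1.51×9.8756 = 21.6022.

tax = $21.60 per unit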